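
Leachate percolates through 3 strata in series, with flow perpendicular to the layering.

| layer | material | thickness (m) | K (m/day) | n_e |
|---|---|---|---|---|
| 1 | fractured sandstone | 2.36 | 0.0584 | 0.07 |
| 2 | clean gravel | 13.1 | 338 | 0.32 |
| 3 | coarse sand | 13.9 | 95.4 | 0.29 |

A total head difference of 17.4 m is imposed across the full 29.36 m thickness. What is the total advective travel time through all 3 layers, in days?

With flow normal to the layers, continuity requires the same specific discharge q through every layer.
Σ(b_i/K_i) = 2.36/0.0584 + 13.1/338 + 13.9/95.4 = 40.60 d.
q = Δh / Σ(b_i/K_i) = 17.4 / 40.60 = 0.4286 m/day.
In each layer the seepage velocity is v_i = q/n_i, so the layer transit time is t_i = b_i·n_i / q:
  layer 1 (fractured sandstone): t_1 = 2.36 × 0.07 / 0.4286 = 0.3854 d
  layer 2 (clean gravel): t_2 = 13.1 × 0.32 / 0.4286 = 9.780 d
  layer 3 (coarse sand): t_3 = 13.9 × 0.29 / 0.4286 = 9.405 d
Total t = Σ t_i = 19.57 days.

19.6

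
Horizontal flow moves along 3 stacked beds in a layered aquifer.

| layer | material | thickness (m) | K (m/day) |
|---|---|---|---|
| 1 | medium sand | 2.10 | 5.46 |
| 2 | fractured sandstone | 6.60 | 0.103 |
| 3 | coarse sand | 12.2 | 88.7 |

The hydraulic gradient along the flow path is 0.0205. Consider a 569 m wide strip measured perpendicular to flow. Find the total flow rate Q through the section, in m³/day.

12800

Flow is parallel to layering, so each bed carries its own Darcy discharge and the transmissivities add.
Σ(K_i·b_i) = 5.46×2.10 + 0.103×6.60 + 88.7×12.2 = 1094 m²/day.
Hydraulic gradient i = 0.0205.
Q = Σ(K_i·b_i) · W · i = 1094 × 569 × 0.02050 = 12764 m³/day.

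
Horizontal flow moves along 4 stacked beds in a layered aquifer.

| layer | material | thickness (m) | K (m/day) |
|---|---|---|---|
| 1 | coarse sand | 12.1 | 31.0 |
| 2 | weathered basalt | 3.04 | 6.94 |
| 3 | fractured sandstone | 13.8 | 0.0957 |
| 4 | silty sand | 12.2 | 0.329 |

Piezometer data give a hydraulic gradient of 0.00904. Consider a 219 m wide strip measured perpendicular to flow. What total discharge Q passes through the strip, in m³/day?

795

Flow is parallel to layering, so each bed carries its own Darcy discharge and the transmissivities add.
Σ(K_i·b_i) = 31.0×12.1 + 6.94×3.04 + 0.0957×13.8 + 0.329×12.2 = 401.5 m²/day.
Hydraulic gradient i = 0.00904.
Q = Σ(K_i·b_i) · W · i = 401.5 × 219 × 0.009040 = 794.9 m³/day.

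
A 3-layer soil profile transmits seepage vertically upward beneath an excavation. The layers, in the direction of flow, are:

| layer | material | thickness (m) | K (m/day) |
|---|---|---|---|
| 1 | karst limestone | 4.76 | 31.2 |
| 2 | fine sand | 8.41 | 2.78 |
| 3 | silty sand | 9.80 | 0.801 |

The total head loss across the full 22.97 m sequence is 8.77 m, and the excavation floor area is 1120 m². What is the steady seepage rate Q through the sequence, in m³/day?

637

Flow is perpendicular to layering, so the layers act in series and the equivalent K is the thickness-weighted harmonic mean.
Total thickness L = 4.76 + 8.41 + 9.80 = 22.97 m.
Σ(b_i/K_i) = 4.76/31.2 + 8.41/2.78 + 9.80/0.801 = 15.41 d.
K_eq = L / Σ(b_i/K_i) = 22.97 / 15.41 = 1.490 m/day.
Q = K_eq · A · (Δh/L) = 1.490 × 1120 × (8.77/22.97) = 637.3 m³/day.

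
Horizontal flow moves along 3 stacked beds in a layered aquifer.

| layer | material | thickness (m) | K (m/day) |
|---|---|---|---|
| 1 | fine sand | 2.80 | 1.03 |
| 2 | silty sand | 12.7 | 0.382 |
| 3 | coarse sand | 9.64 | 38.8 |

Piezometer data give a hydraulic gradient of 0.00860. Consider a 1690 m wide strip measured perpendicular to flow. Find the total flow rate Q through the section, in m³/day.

5550

Flow is parallel to layering, so each bed carries its own Darcy discharge and the transmissivities add.
Σ(K_i·b_i) = 1.03×2.80 + 0.382×12.7 + 38.8×9.64 = 381.8 m²/day.
Hydraulic gradient i = 0.00860.
Q = Σ(K_i·b_i) · W · i = 381.8 × 1690 × 0.008600 = 5549 m³/day.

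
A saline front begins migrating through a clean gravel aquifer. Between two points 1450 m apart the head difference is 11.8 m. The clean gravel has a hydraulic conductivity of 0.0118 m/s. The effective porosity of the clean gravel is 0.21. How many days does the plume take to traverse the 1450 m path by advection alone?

Convert K: 0.0118 m/s × 86400 = 1020 m/day.
Hydraulic gradient i = Δh / L = 11.8 / 1450 = 0.008138.
Darcy flux q = K · i = 1020 × 0.008138 = 8.297 m/day.
Seepage velocity v = q / n_e = 8.297 / 0.21 = 39.51 m/day.
Travel time t = L / v = 1450 / 39.51 = 36.70 days.

36.7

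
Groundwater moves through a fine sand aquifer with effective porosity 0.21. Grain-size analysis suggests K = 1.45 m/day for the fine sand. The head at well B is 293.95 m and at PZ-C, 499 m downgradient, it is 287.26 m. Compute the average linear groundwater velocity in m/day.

0.0926

Hydraulic gradient i = (293.95 − 287.26) / 499 = 6.69 / 499 = 0.01341.
Darcy flux q = K · i = 1.450 × 0.01341 = 0.01944 m/day.
Seepage velocity v = q / n_e = 0.01944 / 0.21 = 0.09257 m/day.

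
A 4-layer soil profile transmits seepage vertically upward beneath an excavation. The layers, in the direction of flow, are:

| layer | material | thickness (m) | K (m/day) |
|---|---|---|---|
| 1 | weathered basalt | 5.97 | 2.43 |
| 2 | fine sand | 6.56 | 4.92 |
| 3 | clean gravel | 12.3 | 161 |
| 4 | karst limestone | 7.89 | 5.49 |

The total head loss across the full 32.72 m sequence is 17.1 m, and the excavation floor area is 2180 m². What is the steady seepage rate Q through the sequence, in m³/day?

Flow is perpendicular to layering, so the layers act in series and the equivalent K is the thickness-weighted harmonic mean.
Total thickness L = 5.97 + 6.56 + 12.3 + 7.89 = 32.72 m.
Σ(b_i/K_i) = 5.97/2.43 + 6.56/4.92 + 12.3/161 + 7.89/5.49 = 5.304 d.
K_eq = L / Σ(b_i/K_i) = 32.72 / 5.304 = 6.169 m/day.
Q = K_eq · A · (Δh/L) = 6.169 × 2180 × (17.1/32.72) = 7029 m³/day.

7030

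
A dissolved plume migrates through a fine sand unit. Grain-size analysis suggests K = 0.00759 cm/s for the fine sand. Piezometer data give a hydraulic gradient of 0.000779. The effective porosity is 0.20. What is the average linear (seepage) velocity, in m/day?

Convert K: 0.00759 cm/s × 864 = 6.558 m/day.
Hydraulic gradient i = 0.000779.
Darcy flux q = K · i = 6.558 × 0.0007790 = 0.005108 m/day.
Seepage velocity v = q / n_e = 0.005108 / 0.20 = 0.02554 m/day.

0.0255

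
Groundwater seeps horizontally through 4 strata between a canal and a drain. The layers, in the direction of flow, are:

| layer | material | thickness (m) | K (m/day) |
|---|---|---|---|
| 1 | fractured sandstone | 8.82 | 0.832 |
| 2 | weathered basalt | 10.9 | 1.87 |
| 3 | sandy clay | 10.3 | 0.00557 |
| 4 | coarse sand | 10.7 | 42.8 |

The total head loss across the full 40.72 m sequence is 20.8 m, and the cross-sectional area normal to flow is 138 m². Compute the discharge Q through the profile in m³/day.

1.54

Flow is perpendicular to layering, so the layers act in series and the equivalent K is the thickness-weighted harmonic mean.
Total thickness L = 8.82 + 10.9 + 10.3 + 10.7 = 40.72 m.
Σ(b_i/K_i) = 8.82/0.832 + 10.9/1.87 + 10.3/0.00557 + 10.7/42.8 = 1866 d.
K_eq = L / Σ(b_i/K_i) = 40.72 / 1866 = 0.02182 m/day.
Q = K_eq · A · (Δh/L) = 0.02182 × 138 × (20.8/40.72) = 1.538 m³/day.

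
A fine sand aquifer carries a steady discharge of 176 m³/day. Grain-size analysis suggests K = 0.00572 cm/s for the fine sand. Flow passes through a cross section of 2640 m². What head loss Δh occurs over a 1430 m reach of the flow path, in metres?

19.3

Convert K: 0.00572 cm/s × 864 = 4.942 m/day.
From Q = K·A·i, i = Q / (K·A) = 176 / (4.942 × 2640) = 0.01349.
Head loss Δh = i · L = 0.01349 × 1430 = 19.29 m.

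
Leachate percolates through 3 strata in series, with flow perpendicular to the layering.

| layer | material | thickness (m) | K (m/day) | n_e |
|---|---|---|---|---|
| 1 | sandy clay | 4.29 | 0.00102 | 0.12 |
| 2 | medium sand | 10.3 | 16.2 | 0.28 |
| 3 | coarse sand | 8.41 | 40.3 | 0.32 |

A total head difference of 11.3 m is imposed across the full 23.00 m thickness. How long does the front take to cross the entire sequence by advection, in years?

6.21

With flow normal to the layers, continuity requires the same specific discharge q through every layer.
Σ(b_i/K_i) = 4.29/0.00102 + 10.3/16.2 + 8.41/40.3 = 4207 d.
q = Δh / Σ(b_i/K_i) = 11.3 / 4207 = 0.002686 m/day.
In each layer the seepage velocity is v_i = q/n_i, so the layer transit time is t_i = b_i·n_i / q:
  layer 1 (sandy clay): t_1 = 4.29 × 0.12 / 0.002686 = 191.6 d
  layer 2 (medium sand): t_2 = 10.3 × 0.28 / 0.002686 = 1074 d
  layer 3 (coarse sand): t_3 = 8.41 × 0.32 / 0.002686 = 1002 d
Total t = Σ t_i = 2267 days = 6.207 years.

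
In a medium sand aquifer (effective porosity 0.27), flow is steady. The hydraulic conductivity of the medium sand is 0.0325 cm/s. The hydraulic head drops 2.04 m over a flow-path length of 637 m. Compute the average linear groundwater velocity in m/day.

Convert K: 0.0325 cm/s × 864 = 28.08 m/day.
Hydraulic gradient i = Δh / L = 2.04 / 637 = 0.003203.
Darcy flux q = K · i = 28.08 × 0.003203 = 0.08993 m/day.
Seepage velocity v = q / n_e = 0.08993 / 0.27 = 0.3331 m/day.

0.333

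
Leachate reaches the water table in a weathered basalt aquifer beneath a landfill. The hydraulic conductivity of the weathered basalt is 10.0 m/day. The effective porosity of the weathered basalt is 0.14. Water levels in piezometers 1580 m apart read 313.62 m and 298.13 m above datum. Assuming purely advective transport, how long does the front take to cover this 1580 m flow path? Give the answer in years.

Hydraulic gradient i = (313.62 − 298.13) / 1580 = 15.49 / 1580 = 0.009804.
Darcy flux q = K · i = 10.00 × 0.009804 = 0.09804 m/day.
Seepage velocity v = q / n_e = 0.09804 / 0.14 = 0.7003 m/day.
Travel time t = L / v = 1580 / 0.7003 = 2256 days = 6.177 years.

6.18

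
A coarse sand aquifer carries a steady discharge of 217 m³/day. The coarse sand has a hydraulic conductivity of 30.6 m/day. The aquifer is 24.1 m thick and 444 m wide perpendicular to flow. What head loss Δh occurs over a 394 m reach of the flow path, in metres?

0.261

Cross-sectional area A = 444 × 24.1 = 10700 m².
From Q = K·A·i, i = Q / (K·A) = 217 / (30.60 × 10700) = 0.0006627.
Head loss Δh = i · L = 0.0006627 × 394 = 0.2611 m.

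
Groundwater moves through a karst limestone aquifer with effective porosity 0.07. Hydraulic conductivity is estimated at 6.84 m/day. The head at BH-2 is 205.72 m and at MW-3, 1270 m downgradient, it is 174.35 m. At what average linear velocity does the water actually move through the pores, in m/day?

Hydraulic gradient i = (205.72 − 174.35) / 1270 = 31.37 / 1270 = 0.02470.
Darcy flux q = K · i = 6.840 × 0.02470 = 0.1690 m/day.
Seepage velocity v = q / n_e = 0.1690 / 0.07 = 2.414 m/day.

2.41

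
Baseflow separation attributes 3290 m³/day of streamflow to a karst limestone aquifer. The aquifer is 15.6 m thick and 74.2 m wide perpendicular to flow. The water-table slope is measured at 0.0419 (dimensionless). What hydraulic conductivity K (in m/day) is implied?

67.8

Cross-sectional area A = 74.2 × 15.6 = 1158 m².
Hydraulic gradient i = 0.0419.
From Q = K·A·i, K = Q / (A·i) = 3290 / (1158 × 0.04190) = 67.83 m/day.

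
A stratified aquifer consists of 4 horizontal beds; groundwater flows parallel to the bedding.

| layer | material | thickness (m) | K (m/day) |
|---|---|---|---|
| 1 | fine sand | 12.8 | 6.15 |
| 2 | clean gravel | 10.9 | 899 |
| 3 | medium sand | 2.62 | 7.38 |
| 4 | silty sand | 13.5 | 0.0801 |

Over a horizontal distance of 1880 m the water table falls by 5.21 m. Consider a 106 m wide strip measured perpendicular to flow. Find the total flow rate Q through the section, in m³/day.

2910

Flow is parallel to layering, so each bed carries its own Darcy discharge and the transmissivities add.
Σ(K_i·b_i) = 6.15×12.8 + 899×10.9 + 7.38×2.62 + 0.0801×13.5 = 9898 m²/day.
Hydraulic gradient i = Δh / L = 5.21 / 1880 = 0.002771.
Q = Σ(K_i·b_i) · W · i = 9898 × 106 × 0.002771 = 2908 m³/day.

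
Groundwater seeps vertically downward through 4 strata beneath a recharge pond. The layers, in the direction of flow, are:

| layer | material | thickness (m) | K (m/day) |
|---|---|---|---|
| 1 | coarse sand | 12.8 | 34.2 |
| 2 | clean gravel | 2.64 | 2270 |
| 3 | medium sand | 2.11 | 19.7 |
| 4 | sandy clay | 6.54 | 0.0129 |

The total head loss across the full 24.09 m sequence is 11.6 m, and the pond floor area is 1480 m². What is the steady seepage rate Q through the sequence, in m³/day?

Flow is perpendicular to layering, so the layers act in series and the equivalent K is the thickness-weighted harmonic mean.
Total thickness L = 12.8 + 2.64 + 2.11 + 6.54 = 24.09 m.
Σ(b_i/K_i) = 12.8/34.2 + 2.64/2270 + 2.11/19.7 + 6.54/0.0129 = 507.5 d.
K_eq = L / Σ(b_i/K_i) = 24.09 / 507.5 = 0.04747 m/day.
Q = K_eq · A · (Δh/L) = 0.04747 × 1480 × (11.6/24.09) = 33.83 m³/day.

33.8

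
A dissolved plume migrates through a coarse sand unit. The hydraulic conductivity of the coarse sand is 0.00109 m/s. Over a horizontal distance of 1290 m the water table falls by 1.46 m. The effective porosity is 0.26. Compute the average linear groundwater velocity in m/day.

0.410

Convert K: 0.00109 m/s × 86400 = 94.18 m/day.
Hydraulic gradient i = Δh / L = 1.46 / 1290 = 0.001132.
Darcy flux q = K · i = 94.18 × 0.001132 = 0.1066 m/day.
Seepage velocity v = q / n_e = 0.1066 / 0.26 = 0.4099 m/day.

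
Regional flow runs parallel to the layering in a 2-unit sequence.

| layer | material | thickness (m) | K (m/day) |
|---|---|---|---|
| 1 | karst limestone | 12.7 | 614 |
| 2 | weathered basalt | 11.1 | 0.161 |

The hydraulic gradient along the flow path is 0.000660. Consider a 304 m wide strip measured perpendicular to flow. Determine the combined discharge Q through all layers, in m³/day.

Flow is parallel to layering, so each bed carries its own Darcy discharge and the transmissivities add.
Σ(K_i·b_i) = 614×12.7 + 0.161×11.1 = 7800 m²/day.
Hydraulic gradient i = 0.000660.
Q = Σ(K_i·b_i) · W · i = 7800 × 304 × 0.0006600 = 1565 m³/day.

1560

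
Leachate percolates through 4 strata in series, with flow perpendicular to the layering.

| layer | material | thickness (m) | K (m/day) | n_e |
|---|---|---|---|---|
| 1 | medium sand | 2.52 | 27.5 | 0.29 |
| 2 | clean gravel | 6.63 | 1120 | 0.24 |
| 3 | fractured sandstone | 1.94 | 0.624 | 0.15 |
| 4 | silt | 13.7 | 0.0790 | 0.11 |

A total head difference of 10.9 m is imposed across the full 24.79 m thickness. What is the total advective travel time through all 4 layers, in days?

With flow normal to the layers, continuity requires the same specific discharge q through every layer.
Σ(b_i/K_i) = 2.52/27.5 + 6.63/1120 + 1.94/0.624 + 13.7/0.0790 = 176.6 d.
q = Δh / Σ(b_i/K_i) = 10.9 / 176.6 = 0.06171 m/day.
In each layer the seepage velocity is v_i = q/n_i, so the layer transit time is t_i = b_i·n_i / q:
  layer 1 (medium sand): t_1 = 2.52 × 0.29 / 0.06171 = 11.84 d
  layer 2 (clean gravel): t_2 = 6.63 × 0.24 / 0.06171 = 25.78 d
  layer 3 (fractured sandstone): t_3 = 1.94 × 0.15 / 0.06171 = 4.715 d
  layer 4 (silt): t_4 = 13.7 × 0.11 / 0.06171 = 24.42 d
Total t = Σ t_i = 66.76 days.

66.8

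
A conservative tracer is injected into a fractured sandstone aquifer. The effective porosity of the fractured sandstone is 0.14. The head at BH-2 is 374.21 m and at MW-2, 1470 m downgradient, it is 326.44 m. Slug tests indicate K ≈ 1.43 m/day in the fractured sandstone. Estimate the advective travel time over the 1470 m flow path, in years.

Hydraulic gradient i = (374.21 − 326.44) / 1470 = 47.77 / 1470 = 0.03250.
Darcy flux q = K · i = 1.430 × 0.03250 = 0.04647 m/day.
Seepage velocity v = q / n_e = 0.04647 / 0.14 = 0.3319 m/day.
Travel time t = L / v = 1470 / 0.3319 = 4429 days = 12.12 years.

12.1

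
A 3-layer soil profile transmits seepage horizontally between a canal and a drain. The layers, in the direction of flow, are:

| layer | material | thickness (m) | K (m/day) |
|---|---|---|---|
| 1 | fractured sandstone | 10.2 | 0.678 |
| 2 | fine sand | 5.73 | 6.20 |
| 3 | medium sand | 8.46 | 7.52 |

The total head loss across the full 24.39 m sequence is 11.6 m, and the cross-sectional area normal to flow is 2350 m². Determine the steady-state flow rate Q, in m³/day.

Flow is perpendicular to layering, so the layers act in series and the equivalent K is the thickness-weighted harmonic mean.
Total thickness L = 10.2 + 5.73 + 8.46 = 24.39 m.
Σ(b_i/K_i) = 10.2/0.678 + 5.73/6.20 + 8.46/7.52 = 17.09 d.
K_eq = L / Σ(b_i/K_i) = 24.39 / 17.09 = 1.427 m/day.
Q = K_eq · A · (Δh/L) = 1.427 × 2350 × (11.6/24.39) = 1595 m³/day.

1590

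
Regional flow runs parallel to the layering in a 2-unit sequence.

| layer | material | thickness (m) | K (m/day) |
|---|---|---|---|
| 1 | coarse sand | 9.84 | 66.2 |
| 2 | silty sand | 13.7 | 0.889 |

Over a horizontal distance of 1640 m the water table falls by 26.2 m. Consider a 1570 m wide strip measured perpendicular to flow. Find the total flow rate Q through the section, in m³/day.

16600

Flow is parallel to layering, so each bed carries its own Darcy discharge and the transmissivities add.
Σ(K_i·b_i) = 66.2×9.84 + 0.889×13.7 = 663.6 m²/day.
Hydraulic gradient i = Δh / L = 26.2 / 1640 = 0.01598.
Q = Σ(K_i·b_i) · W · i = 663.6 × 1570 × 0.01598 = 16644 m³/day.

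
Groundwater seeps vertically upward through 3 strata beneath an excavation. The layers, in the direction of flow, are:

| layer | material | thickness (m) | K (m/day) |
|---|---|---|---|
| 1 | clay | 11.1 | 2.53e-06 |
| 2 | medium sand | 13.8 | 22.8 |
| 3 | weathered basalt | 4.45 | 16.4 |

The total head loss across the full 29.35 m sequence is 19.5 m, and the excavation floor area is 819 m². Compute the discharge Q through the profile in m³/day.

0.00364

Flow is perpendicular to layering, so the layers act in series and the equivalent K is the thickness-weighted harmonic mean.
Total thickness L = 11.1 + 13.8 + 4.45 = 29.35 m.
Σ(b_i/K_i) = 11.1/2.53e-06 + 13.8/22.8 + 4.45/16.4 = 4.387e+06 d.
K_eq = L / Σ(b_i/K_i) = 29.35 / 4.387e+06 = 6.690e-06 m/day.
Q = K_eq · A · (Δh/L) = 6.690e-06 × 819 × (19.5/29.35) = 0.003640 m³/day.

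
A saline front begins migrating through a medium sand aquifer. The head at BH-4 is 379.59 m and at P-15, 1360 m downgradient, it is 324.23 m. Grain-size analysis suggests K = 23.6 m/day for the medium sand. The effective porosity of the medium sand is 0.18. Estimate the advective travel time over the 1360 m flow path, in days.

Hydraulic gradient i = (379.59 − 324.23) / 1360 = 55.36 / 1360 = 0.04071.
Darcy flux q = K · i = 23.60 × 0.04071 = 0.9607 m/day.
Seepage velocity v = q / n_e = 0.9607 / 0.18 = 5.337 m/day.
Travel time t = L / v = 1360 / 5.337 = 254.8 days.

255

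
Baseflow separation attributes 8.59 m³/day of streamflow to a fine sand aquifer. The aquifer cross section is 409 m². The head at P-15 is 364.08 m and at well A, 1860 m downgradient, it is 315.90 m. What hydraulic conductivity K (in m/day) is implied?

Hydraulic gradient i = (364.08 − 315.90) / 1860 = 48.18 / 1860 = 0.02590.
From Q = K·A·i, K = Q / (A·i) = 8.59 / (409.0 × 0.02590) = 0.8108 m/day.

0.811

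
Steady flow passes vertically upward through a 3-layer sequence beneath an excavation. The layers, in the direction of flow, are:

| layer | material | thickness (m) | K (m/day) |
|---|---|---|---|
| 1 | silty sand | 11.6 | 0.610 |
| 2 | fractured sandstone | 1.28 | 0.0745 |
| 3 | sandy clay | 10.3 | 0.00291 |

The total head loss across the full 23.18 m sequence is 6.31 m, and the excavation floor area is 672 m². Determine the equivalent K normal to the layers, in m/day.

Flow is perpendicular to layering, so the layers act in series and the equivalent K is the thickness-weighted harmonic mean.
Total thickness L = 11.6 + 1.28 + 10.3 = 23.18 m.
Σ(b_i/K_i) = 11.6/0.610 + 1.28/0.0745 + 10.3/0.00291 = 3576 d.
K_eq = L / Σ(b_i/K_i) = 23.18 / 3576 = 0.006483 m/day.

0.00648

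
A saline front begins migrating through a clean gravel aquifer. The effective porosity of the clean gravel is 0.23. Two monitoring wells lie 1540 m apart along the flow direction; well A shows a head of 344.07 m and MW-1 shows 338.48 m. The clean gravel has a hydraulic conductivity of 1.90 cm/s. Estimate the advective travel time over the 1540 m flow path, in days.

59.4

Convert K: 1.90 cm/s × 864 = 1642 m/day.
Hydraulic gradient i = (344.07 − 338.48) / 1540 = 5.59 / 1540 = 0.003630.
Darcy flux q = K · i = 1642 × 0.003630 = 5.959 m/day.
Seepage velocity v = q / n_e = 5.959 / 0.23 = 25.91 m/day.
Travel time t = L / v = 1540 / 25.91 = 59.44 days.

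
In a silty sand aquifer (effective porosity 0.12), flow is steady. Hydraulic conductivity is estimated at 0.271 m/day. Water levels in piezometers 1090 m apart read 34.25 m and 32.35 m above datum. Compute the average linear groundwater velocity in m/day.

Hydraulic gradient i = (34.25 − 32.35) / 1090 = 1.9 / 1090 = 0.001743.
Darcy flux q = K · i = 0.2710 × 0.001743 = 0.0004724 m/day.
Seepage velocity v = q / n_e = 0.0004724 / 0.12 = 0.003937 m/day.

0.00394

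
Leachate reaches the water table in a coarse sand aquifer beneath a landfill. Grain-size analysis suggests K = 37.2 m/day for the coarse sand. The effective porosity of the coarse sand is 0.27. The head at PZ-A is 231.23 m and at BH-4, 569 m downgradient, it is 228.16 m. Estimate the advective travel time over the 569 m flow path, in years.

2.10

Hydraulic gradient i = (231.23 − 228.16) / 569 = 3.07 / 569 = 0.005395.
Darcy flux q = K · i = 37.20 × 0.005395 = 0.2007 m/day.
Seepage velocity v = q / n_e = 0.2007 / 0.27 = 0.7434 m/day.
Travel time t = L / v = 569 / 0.7434 = 765.4 days = 2.096 years.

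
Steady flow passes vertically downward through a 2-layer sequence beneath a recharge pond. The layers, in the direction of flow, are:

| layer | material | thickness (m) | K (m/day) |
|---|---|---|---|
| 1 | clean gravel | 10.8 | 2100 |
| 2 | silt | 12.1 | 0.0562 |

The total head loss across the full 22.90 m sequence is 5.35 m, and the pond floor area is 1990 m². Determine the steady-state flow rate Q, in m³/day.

Flow is perpendicular to layering, so the layers act in series and the equivalent K is the thickness-weighted harmonic mean.
Total thickness L = 10.8 + 12.1 = 22.90 m.
Σ(b_i/K_i) = 10.8/2100 + 12.1/0.0562 = 215.3 d.
K_eq = L / Σ(b_i/K_i) = 22.90 / 215.3 = 0.1064 m/day.
Q = K_eq · A · (Δh/L) = 0.1064 × 1990 × (5.35/22.90) = 49.45 m³/day.

49.4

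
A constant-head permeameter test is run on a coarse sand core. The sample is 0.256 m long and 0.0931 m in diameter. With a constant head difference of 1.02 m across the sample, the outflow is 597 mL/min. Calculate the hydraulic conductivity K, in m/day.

Cross-sectional area A = π·(d/2)² = π × (0.0931/2)² = 0.006808 m².
Convert discharge: 597 mL/min = 9.950e-06 m³/s.
Darcy's law rearranged: K = Q·L / (A·Δh) = 9.950e-06 × 0.256 / (0.006808 × 1.02) = 0.0003668 m/s = 31.69 m/day.

31.7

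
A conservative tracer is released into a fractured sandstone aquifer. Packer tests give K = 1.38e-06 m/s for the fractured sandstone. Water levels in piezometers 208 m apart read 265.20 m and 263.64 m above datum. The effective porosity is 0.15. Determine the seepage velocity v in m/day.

Convert K: 1.38e-06 m/s × 86400 = 0.1192 m/day.
Hydraulic gradient i = (265.20 − 263.64) / 208 = 1.56 / 208 = 0.007500.
Darcy flux q = K · i = 0.1192 × 0.007500 = 0.0008942 m/day.
Seepage velocity v = q / n_e = 0.0008942 / 0.15 = 0.005962 m/day.

0.00596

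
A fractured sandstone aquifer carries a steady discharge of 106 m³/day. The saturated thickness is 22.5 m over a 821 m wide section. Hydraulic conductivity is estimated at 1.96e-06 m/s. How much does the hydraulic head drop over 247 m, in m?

Convert K: 1.96e-06 m/s × 86400 = 0.1693 m/day.
Cross-sectional area A = 821 × 22.5 = 18472 m².
From Q = K·A·i, i = Q / (K·A) = 106 / (0.1693 × 18472) = 0.03389.
Head loss Δh = i · L = 0.03389 × 247 = 8.370 m.

8.37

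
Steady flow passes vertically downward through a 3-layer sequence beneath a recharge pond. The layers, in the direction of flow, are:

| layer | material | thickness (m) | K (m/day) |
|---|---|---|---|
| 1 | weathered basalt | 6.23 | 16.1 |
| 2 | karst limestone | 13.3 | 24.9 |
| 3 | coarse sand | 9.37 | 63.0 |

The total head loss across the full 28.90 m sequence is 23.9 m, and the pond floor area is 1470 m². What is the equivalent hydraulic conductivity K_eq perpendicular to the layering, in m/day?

27.0

Flow is perpendicular to layering, so the layers act in series and the equivalent K is the thickness-weighted harmonic mean.
Total thickness L = 6.23 + 13.3 + 9.37 = 28.90 m.
Σ(b_i/K_i) = 6.23/16.1 + 13.3/24.9 + 9.37/63.0 = 1.070 d.
K_eq = L / Σ(b_i/K_i) = 28.90 / 1.070 = 27.01 m/day.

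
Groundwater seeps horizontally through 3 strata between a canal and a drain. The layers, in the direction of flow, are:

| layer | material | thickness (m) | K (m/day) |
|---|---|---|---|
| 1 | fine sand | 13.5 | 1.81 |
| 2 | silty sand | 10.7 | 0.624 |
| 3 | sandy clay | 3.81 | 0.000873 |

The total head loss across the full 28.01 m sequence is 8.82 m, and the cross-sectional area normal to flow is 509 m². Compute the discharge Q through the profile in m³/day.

Flow is perpendicular to layering, so the layers act in series and the equivalent K is the thickness-weighted harmonic mean.
Total thickness L = 13.5 + 10.7 + 3.81 = 28.01 m.
Σ(b_i/K_i) = 13.5/1.81 + 10.7/0.624 + 3.81/0.000873 = 4389 d.
K_eq = L / Σ(b_i/K_i) = 28.01 / 4389 = 0.006382 m/day.
Q = K_eq · A · (Δh/L) = 0.006382 × 509 × (8.82/28.01) = 1.023 m³/day.

1.02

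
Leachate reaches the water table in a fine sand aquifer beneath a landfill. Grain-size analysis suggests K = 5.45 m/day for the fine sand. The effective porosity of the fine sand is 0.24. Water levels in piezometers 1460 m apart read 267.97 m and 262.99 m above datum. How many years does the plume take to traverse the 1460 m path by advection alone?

51.6

Hydraulic gradient i = (267.97 − 262.99) / 1460 = 4.98 / 1460 = 0.003411.
Darcy flux q = K · i = 5.450 × 0.003411 = 0.01859 m/day.
Seepage velocity v = q / n_e = 0.01859 / 0.24 = 0.07746 m/day.
Travel time t = L / v = 1460 / 0.07746 = 18849 days = 51.61 years.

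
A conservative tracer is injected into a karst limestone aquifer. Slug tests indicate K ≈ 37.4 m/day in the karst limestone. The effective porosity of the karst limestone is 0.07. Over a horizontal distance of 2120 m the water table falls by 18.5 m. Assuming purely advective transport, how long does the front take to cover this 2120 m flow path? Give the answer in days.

Hydraulic gradient i = Δh / L = 18.5 / 2120 = 0.008726.
Darcy flux q = K · i = 37.40 × 0.008726 = 0.3264 m/day.
Seepage velocity v = q / n_e = 0.3264 / 0.07 = 4.662 m/day.
Travel time t = L / v = 2120 / 4.662 = 454.7 days.

455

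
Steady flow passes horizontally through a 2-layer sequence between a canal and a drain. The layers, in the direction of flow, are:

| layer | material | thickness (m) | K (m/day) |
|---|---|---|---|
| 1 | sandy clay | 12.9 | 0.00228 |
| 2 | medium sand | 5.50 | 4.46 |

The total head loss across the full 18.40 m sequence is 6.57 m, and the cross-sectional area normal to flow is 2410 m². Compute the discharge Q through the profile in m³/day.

Flow is perpendicular to layering, so the layers act in series and the equivalent K is the thickness-weighted harmonic mean.
Total thickness L = 12.9 + 5.50 = 18.40 m.
Σ(b_i/K_i) = 12.9/0.00228 + 5.50/4.46 = 5659 d.
K_eq = L / Σ(b_i/K_i) = 18.40 / 5659 = 0.003251 m/day.
Q = K_eq · A · (Δh/L) = 0.003251 × 2410 × (6.57/18.40) = 2.798 m³/day.

2.80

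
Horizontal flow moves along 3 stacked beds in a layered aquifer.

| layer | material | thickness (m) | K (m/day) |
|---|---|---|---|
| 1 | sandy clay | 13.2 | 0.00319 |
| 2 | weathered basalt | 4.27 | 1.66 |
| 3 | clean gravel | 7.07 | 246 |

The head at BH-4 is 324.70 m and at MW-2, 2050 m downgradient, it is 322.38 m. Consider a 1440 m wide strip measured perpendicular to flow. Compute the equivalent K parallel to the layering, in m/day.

Flow is parallel to layering, so each bed carries its own Darcy discharge and the transmissivities add.
Σ(K_i·b_i) = 0.00319×13.2 + 1.66×4.27 + 246×7.07 = 1746 m²/day.
Total thickness b = 24.54 m, so K_eq = Σ(K_i·b_i)/b = 71.16 m/day.

71.2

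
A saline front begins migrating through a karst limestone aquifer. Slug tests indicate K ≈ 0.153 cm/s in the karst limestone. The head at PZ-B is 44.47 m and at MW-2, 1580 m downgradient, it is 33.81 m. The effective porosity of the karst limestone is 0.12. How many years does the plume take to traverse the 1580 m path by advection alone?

0.582

Convert K: 0.153 cm/s × 864 = 132.2 m/day.
Hydraulic gradient i = (44.47 − 33.81) / 1580 = 10.66 / 1580 = 0.006747.
Darcy flux q = K · i = 132.2 × 0.006747 = 0.8919 m/day.
Seepage velocity v = q / n_e = 0.8919 / 0.12 = 7.432 m/day.
Travel time t = L / v = 1580 / 7.432 = 212.6 days = 0.5820 years.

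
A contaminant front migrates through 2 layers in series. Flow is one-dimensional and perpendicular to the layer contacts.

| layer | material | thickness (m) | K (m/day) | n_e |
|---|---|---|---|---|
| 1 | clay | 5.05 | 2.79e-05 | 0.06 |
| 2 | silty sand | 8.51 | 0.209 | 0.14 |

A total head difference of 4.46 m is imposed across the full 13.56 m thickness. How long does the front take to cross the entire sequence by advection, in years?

166

With flow normal to the layers, continuity requires the same specific discharge q through every layer.
Σ(b_i/K_i) = 5.05/2.79e-05 + 8.51/0.209 = 1.810e+05 d.
q = Δh / Σ(b_i/K_i) = 4.46 / 1.810e+05 = 2.463e-05 m/day.
In each layer the seepage velocity is v_i = q/n_i, so the layer transit time is t_i = b_i·n_i / q:
  layer 1 (clay): t_1 = 5.05 × 0.06 / 2.463e-05 = 12300 d
  layer 2 (silty sand): t_2 = 8.51 × 0.14 / 2.463e-05 = 48362 d
Total t = Σ t_i = 60662 days = 166.1 years.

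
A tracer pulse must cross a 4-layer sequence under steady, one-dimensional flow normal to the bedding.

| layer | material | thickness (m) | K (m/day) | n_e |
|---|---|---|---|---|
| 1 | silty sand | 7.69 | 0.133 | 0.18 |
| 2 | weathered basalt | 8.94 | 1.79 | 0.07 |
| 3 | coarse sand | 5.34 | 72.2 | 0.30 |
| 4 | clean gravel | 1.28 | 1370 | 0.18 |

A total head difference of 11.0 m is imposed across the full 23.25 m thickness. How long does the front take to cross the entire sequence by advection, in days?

22.0

With flow normal to the layers, continuity requires the same specific discharge q through every layer.
Σ(b_i/K_i) = 7.69/0.133 + 8.94/1.79 + 5.34/72.2 + 1.28/1370 = 62.89 d.
q = Δh / Σ(b_i/K_i) = 11.0 / 62.89 = 0.1749 m/day.
In each layer the seepage velocity is v_i = q/n_i, so the layer transit time is t_i = b_i·n_i / q:
  layer 1 (silty sand): t_1 = 7.69 × 0.18 / 0.1749 = 7.914 d
  layer 2 (weathered basalt): t_2 = 8.94 × 0.07 / 0.1749 = 3.578 d
  layer 3 (coarse sand): t_3 = 5.34 × 0.30 / 0.1749 = 9.159 d
  layer 4 (clean gravel): t_4 = 1.28 × 0.18 / 0.1749 = 1.317 d
Total t = Σ t_i = 21.97 days.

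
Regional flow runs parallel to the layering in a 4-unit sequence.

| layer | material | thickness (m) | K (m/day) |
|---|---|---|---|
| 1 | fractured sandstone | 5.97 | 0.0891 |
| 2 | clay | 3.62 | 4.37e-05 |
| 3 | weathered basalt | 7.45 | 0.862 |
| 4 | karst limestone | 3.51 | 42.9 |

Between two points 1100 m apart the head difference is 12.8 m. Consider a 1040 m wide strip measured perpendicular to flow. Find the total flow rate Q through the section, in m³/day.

1910

Flow is parallel to layering, so each bed carries its own Darcy discharge and the transmissivities add.
Σ(K_i·b_i) = 0.0891×5.97 + 4.37e-05×3.62 + 0.862×7.45 + 42.9×3.51 = 157.5 m²/day.
Hydraulic gradient i = Δh / L = 12.8 / 1100 = 0.01164.
Q = Σ(K_i·b_i) · W · i = 157.5 × 1040 × 0.01164 = 1906 m³/day.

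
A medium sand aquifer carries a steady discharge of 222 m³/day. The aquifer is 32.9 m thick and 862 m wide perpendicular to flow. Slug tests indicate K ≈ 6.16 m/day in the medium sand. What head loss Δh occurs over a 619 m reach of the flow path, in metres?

Cross-sectional area A = 862 × 32.9 = 28360 m².
From Q = K·A·i, i = Q / (K·A) = 222 / (6.160 × 28360) = 0.001271.
Head loss Δh = i · L = 0.001271 × 619 = 0.7866 m.

0.787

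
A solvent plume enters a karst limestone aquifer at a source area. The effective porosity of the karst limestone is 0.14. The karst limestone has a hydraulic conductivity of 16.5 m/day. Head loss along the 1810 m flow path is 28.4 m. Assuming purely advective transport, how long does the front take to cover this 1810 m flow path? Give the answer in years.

Hydraulic gradient i = Δh / L = 28.4 / 1810 = 0.01569.
Darcy flux q = K · i = 16.50 × 0.01569 = 0.2589 m/day.
Seepage velocity v = q / n_e = 0.2589 / 0.14 = 1.849 m/day.
Travel time t = L / v = 1810 / 1.849 = 978.8 days = 2.680 years.

2.68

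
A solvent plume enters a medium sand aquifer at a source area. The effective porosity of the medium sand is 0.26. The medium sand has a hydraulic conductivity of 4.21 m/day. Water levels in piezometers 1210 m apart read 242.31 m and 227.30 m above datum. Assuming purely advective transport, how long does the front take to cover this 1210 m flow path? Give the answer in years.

16.5

Hydraulic gradient i = (242.31 − 227.30) / 1210 = 15.01 / 1210 = 0.01240.
Darcy flux q = K · i = 4.210 × 0.01240 = 0.05222 m/day.
Seepage velocity v = q / n_e = 0.05222 / 0.26 = 0.2009 m/day.
Travel time t = L / v = 1210 / 0.2009 = 6024 days = 16.49 years.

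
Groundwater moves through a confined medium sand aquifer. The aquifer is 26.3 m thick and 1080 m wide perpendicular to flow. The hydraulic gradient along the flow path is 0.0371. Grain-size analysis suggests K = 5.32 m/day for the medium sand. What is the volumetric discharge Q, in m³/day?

5610

Cross-sectional area A = 1080 × 26.3 = 28404 m².
Hydraulic gradient i = 0.0371.
Darcy's law: Q = K · A · i = 5.320 × 28404 × 0.03710 = 5606 m³/day.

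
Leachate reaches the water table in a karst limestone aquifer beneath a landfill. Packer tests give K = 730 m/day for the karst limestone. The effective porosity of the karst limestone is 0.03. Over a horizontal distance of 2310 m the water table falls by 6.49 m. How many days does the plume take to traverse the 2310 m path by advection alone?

Hydraulic gradient i = Δh / L = 6.49 / 2310 = 0.002810.
Darcy flux q = K · i = 730.0 × 0.002810 = 2.051 m/day.
Seepage velocity v = q / n_e = 2.051 / 0.03 = 68.37 m/day.
Travel time t = L / v = 2310 / 68.37 = 33.79 days.

33.8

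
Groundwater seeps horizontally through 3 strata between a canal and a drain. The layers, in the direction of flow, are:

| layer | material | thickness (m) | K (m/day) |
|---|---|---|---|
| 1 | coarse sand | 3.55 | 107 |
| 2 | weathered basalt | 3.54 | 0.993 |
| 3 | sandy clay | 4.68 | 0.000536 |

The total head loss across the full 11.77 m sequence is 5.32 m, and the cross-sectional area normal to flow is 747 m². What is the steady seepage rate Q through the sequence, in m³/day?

Flow is perpendicular to layering, so the layers act in series and the equivalent K is the thickness-weighted harmonic mean.
Total thickness L = 3.55 + 3.54 + 4.68 = 11.77 m.
Σ(b_i/K_i) = 3.55/107 + 3.54/0.993 + 4.68/0.000536 = 8735 d.
K_eq = L / Σ(b_i/K_i) = 11.77 / 8735 = 0.001347 m/day.
Q = K_eq · A · (Δh/L) = 0.001347 × 747 × (5.32/11.77) = 0.4550 m³/day.

0.455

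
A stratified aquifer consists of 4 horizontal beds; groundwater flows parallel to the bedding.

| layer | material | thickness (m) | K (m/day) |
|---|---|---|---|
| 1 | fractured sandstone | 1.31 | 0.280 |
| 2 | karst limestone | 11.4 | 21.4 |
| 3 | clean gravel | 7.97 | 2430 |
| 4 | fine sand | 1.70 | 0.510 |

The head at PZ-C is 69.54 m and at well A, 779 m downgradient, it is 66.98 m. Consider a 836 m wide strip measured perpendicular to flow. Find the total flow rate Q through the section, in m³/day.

Flow is parallel to layering, so each bed carries its own Darcy discharge and the transmissivities add.
Σ(K_i·b_i) = 0.280×1.31 + 21.4×11.4 + 2430×7.97 + 0.510×1.70 = 19612 m²/day.
Hydraulic gradient i = (69.54 − 66.98) / 779 = 2.56 / 779 = 0.003286.
Q = Σ(K_i·b_i) · W · i = 19612 × 836 × 0.003286 = 53881 m³/day.

53900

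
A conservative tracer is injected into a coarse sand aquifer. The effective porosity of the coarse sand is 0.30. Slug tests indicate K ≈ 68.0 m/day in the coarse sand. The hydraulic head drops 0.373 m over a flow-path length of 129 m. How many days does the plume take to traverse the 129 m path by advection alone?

Hydraulic gradient i = Δh / L = 0.373 / 129 = 0.002891.
Darcy flux q = K · i = 68.00 × 0.002891 = 0.1966 m/day.
Seepage velocity v = q / n_e = 0.1966 / 0.30 = 0.6554 m/day.
Travel time t = L / v = 129 / 0.6554 = 196.8 days.

197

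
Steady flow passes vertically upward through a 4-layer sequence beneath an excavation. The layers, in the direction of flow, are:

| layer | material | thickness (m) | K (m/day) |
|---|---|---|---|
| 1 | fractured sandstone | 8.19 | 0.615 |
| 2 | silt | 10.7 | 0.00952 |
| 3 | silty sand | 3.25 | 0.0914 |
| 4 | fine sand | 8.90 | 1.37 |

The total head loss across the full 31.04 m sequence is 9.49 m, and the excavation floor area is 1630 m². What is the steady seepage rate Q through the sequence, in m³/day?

13.1

Flow is perpendicular to layering, so the layers act in series and the equivalent K is the thickness-weighted harmonic mean.
Total thickness L = 8.19 + 10.7 + 3.25 + 8.90 = 31.04 m.
Σ(b_i/K_i) = 8.19/0.615 + 10.7/0.00952 + 3.25/0.0914 + 8.90/1.37 = 1179 d.
K_eq = L / Σ(b_i/K_i) = 31.04 / 1179 = 0.02632 m/day.
Q = K_eq · A · (Δh/L) = 0.02632 × 1630 × (9.49/31.04) = 13.12 m³/day.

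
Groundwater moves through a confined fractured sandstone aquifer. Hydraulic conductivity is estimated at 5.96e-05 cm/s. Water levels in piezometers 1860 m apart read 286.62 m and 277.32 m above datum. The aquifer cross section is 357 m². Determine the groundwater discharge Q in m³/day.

0.0919

Convert K: 5.96e-05 cm/s × 864 = 0.05149 m/day.
Hydraulic gradient i = (286.62 − 277.32) / 1860 = 9.3 / 1860 = 0.005000.
Darcy's law: Q = K · A · i = 0.05149 × 357.0 × 0.005000 = 0.09192 m³/day.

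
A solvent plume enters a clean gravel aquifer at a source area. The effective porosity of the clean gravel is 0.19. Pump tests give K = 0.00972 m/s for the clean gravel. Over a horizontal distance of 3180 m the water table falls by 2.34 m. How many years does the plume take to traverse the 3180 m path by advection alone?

2.68

Convert K: 0.00972 m/s × 86400 = 839.8 m/day.
Hydraulic gradient i = Δh / L = 2.34 / 3180 = 0.0007358.
Darcy flux q = K · i = 839.8 × 0.0007358 = 0.6180 m/day.
Seepage velocity v = q / n_e = 0.6180 / 0.19 = 3.252 m/day.
Travel time t = L / v = 3180 / 3.252 = 977.7 days = 2.677 years.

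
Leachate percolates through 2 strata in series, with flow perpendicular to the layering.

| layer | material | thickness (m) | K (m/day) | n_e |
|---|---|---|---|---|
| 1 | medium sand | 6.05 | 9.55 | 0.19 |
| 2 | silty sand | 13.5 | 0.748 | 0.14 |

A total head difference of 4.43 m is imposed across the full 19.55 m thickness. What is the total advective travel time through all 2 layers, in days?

With flow normal to the layers, continuity requires the same specific discharge q through every layer.
Σ(b_i/K_i) = 6.05/9.55 + 13.5/0.748 = 18.68 d.
q = Δh / Σ(b_i/K_i) = 4.43 / 18.68 = 0.2371 m/day.
In each layer the seepage velocity is v_i = q/n_i, so the layer transit time is t_i = b_i·n_i / q:
  layer 1 (medium sand): t_1 = 6.05 × 0.19 / 0.2371 = 4.848 d
  layer 2 (silty sand): t_2 = 13.5 × 0.14 / 0.2371 = 7.970 d
Total t = Σ t_i = 12.82 days.

12.8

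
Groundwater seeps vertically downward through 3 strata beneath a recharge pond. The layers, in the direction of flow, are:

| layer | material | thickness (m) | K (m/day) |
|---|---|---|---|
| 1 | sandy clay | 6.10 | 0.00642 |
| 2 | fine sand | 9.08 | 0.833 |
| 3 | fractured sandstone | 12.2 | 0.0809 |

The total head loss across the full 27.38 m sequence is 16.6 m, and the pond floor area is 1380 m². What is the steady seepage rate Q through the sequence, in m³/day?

20.6

Flow is perpendicular to layering, so the layers act in series and the equivalent K is the thickness-weighted harmonic mean.
Total thickness L = 6.10 + 9.08 + 12.2 = 27.38 m.
Σ(b_i/K_i) = 6.10/0.00642 + 9.08/0.833 + 12.2/0.0809 = 1112 d.
K_eq = L / Σ(b_i/K_i) = 27.38 / 1112 = 0.02463 m/day.
Q = K_eq · A · (Δh/L) = 0.02463 × 1380 × (16.6/27.38) = 20.60 m³/day.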